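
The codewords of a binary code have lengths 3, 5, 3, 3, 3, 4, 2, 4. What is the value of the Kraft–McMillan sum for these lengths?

0.90625

With common denominator 2^5 = 32: Σ 2^(−ℓᵢ) = 4/32 + 1/32 + 4/32 + 4/32 + 4/32 + 2/32 + 8/32 + 2/32 = 29/32 = 0.90625.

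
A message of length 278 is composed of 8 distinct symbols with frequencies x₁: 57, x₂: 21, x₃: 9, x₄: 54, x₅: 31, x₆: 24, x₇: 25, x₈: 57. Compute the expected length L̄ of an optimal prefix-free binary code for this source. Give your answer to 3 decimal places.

Probabilities are the counts divided by 278.
Repeatedly combine the two least-probable nodes; the expected code length is the sum of the merged weights.
merge 9/278 + 21/278 → 15/139
merge 12/139 + 25/278 → 49/278
merge 15/139 + 31/278 → 61/278
merge 49/278 + 27/139 → 103/278
merge 57/278 + 57/278 → 57/139
merge 61/278 + 103/278 → 82/139
merge 57/139 + 82/139 → 1
L = 15/139 + 49/278 + 61/278 + 103/278 + 57/139 + 82/139 + 1 = 799/278 ≈ 2.874 bits/symbol.

2.874 bits/symbol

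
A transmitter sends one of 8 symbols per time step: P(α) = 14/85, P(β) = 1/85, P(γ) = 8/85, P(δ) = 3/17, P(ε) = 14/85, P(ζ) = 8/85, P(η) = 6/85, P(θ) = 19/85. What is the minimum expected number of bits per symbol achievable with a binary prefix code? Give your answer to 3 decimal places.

Repeatedly combine the two least-probable nodes; the expected code length is the sum of the merged weights.
merge 1/85 + 6/85 → 7/85
merge 7/85 + 8/85 → 3/17
merge 8/85 + 14/85 → 22/85
merge 14/85 + 3/17 → 29/85
merge 3/17 + 19/85 → 2/5
merge 22/85 + 29/85 → 3/5
merge 2/5 + 3/5 → 1
L = 7/85 + 3/17 + 22/85 + 29/85 + 2/5 + 3/5 + 1 = 243/85 ≈ 2.859 bits/symbol.

2.859 bits/symbol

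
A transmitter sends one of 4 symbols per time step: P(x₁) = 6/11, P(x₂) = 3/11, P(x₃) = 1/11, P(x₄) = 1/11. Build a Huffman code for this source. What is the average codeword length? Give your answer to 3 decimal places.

1.636 bits/symbol

Repeatedly combine the two least-probable nodes; the expected code length is the sum of the merged weights.
merge 1/11 + 1/11 → 2/11
merge 2/11 + 3/11 → 5/11
merge 5/11 + 6/11 → 1
L = 2/11 + 5/11 + 1 = 18/11 ≈ 1.636 bits/symbol.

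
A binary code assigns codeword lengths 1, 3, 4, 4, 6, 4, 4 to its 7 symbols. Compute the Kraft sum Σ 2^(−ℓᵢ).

0.890625

With common denominator 2^6 = 64: Σ 2^(−ℓᵢ) = 32/64 + 8/64 + 4/64 + 4/64 + 1/64 + 4/64 + 4/64 = 57/64 = 0.890625.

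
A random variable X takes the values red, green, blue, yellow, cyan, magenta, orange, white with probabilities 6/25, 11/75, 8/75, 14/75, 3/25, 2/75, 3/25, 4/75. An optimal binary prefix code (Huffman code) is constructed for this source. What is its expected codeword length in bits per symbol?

Repeatedly combine the two least-probable nodes; the expected code length is the sum of the merged weights.
merge 2/75 + 4/75 → 2/25
merge 2/25 + 8/75 → 14/75
merge 3/25 + 3/25 → 6/25
merge 11/75 + 14/75 → 1/3
merge 14/75 + 6/25 → 32/75
merge 6/25 + 1/3 → 43/75
merge 32/75 + 43/75 → 1
L = 2/25 + 14/75 + 6/25 + 1/3 + 32/75 + 43/75 + 1 = 71/25 = 2.84 bits/symbol.

2.84 bits/symbol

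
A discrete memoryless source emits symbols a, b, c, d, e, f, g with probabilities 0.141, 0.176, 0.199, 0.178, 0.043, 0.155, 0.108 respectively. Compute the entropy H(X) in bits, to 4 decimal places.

2.7052 bits

H = −Σ pᵢ log₂ pᵢ.
−0.141·log₂(0.141) = 0.3985
−0.176·log₂(0.176) = 0.4411
−0.199·log₂(0.199) = 0.4635
−0.178·log₂(0.178) = 0.4432
−0.043·log₂(0.043) = 0.1952
−0.155·log₂(0.155) = 0.4169
−0.108·log₂(0.108) = 0.3468
Sum ≈ 2.7052 → 2.7052 bits.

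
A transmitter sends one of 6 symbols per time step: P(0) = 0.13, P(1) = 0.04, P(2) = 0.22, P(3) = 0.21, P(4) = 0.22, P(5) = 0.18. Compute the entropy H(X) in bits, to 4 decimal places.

2.4477 bits

H = −Σ pᵢ log₂ pᵢ.
−0.13·log₂(0.13) = 0.3826
−0.04·log₂(0.04) = 0.1858
−0.22·log₂(0.22) = 0.4806
−0.21·log₂(0.21) = 0.4728
−0.22·log₂(0.22) = 0.4806
−0.18·log₂(0.18) = 0.4453
Sum ≈ 2.4477 → 2.4477 bits.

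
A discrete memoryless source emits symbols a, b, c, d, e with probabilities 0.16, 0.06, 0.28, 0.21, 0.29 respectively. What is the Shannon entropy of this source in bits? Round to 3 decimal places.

H = −Σ pᵢ log₂ pᵢ.
−0.16·log₂(0.16) = 0.4230
−0.06·log₂(0.06) = 0.2435
−0.28·log₂(0.28) = 0.5142
−0.21·log₂(0.21) = 0.4728
−0.29·log₂(0.29) = 0.5179
Sum ≈ 2.1715 → 2.171 bits.

2.171 bits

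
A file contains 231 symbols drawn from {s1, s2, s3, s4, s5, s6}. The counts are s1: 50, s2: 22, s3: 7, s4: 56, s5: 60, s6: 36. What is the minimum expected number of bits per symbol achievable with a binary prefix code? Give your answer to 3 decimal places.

Probabilities are the counts divided by 231.
Repeatedly combine the two least-probable nodes; the expected code length is the sum of the merged weights.
merge 1/33 + 2/21 → 29/231
merge 29/231 + 12/77 → 65/231
merge 50/231 + 8/33 → 106/231
merge 20/77 + 65/231 → 125/231
merge 106/231 + 125/231 → 1
L = 29/231 + 65/231 + 106/231 + 125/231 + 1 = 556/231 ≈ 2.407 bits/symbol.

2.407 bits/symbol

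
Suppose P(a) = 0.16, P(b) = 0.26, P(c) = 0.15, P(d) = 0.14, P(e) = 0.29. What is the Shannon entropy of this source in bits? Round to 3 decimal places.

H = −Σ pᵢ log₂ pᵢ.
−0.16·log₂(0.16) = 0.4230
−0.26·log₂(0.26) = 0.5053
−0.15·log₂(0.15) = 0.4105
−0.14·log₂(0.14) = 0.3971
−0.29·log₂(0.29) = 0.5179
Sum ≈ 2.2539 → 2.254 bits.

2.254 bits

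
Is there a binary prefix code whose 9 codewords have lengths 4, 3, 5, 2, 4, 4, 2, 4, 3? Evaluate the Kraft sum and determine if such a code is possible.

1.03125; no

With common denominator 2^5 = 32: Σ 2^(−ℓᵢ) = 2/32 + 4/32 + 1/32 + 8/32 + 2/32 + 2/32 + 8/32 + 2/32 + 4/32 = 33/32 = 1.03125.
Kraft's inequality requires Σ ≤ 1; here Σ = 1.03125 > 1, so no such prefix code exists.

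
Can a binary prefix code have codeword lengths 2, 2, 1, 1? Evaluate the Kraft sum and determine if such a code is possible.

1.5; no

With common denominator 2^2 = 4: Σ 2^(−ℓᵢ) = 1/4 + 1/4 + 2/4 + 2/4 = 6/4 = 1.5.
Kraft's inequality requires Σ ≤ 1; here Σ = 1.5 > 1, so no such prefix code exists.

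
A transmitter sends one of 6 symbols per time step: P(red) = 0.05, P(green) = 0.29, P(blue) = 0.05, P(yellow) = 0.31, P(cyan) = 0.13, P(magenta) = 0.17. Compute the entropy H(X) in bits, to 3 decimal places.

H = −Σ pᵢ log₂ pᵢ.
−0.05·log₂(0.05) = 0.2161
−0.29·log₂(0.29) = 0.5179
−0.05·log₂(0.05) = 0.2161
−0.31·log₂(0.31) = 0.5238
−0.13·log₂(0.13) = 0.3826
−0.17·log₂(0.17) = 0.4346
Sum ≈ 2.2911 → 2.291 bits.

2.291 bits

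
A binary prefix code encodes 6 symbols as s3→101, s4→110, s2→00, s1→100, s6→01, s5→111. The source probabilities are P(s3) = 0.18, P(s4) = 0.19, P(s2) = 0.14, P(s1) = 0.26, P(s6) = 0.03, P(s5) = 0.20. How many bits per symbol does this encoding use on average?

L̄ = Σ pᵢ·ℓᵢ = 0.18·3 + 0.19·3 + 0.14·2 + 0.26·3 + 0.03·2 + 0.20·3 = 2.83 bits/symbol.

2.83 bits/symbol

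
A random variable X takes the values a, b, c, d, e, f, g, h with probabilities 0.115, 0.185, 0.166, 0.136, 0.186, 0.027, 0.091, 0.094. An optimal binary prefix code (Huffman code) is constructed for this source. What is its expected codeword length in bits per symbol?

2.932 bits/symbol

Repeatedly combine the two least-probable nodes; the expected code length is the sum of the merged weights.
merge 27/1000 + 91/1000 → 59/500
merge 47/500 + 23/200 → 209/1000
merge 59/500 + 17/125 → 127/500
merge 83/500 + 37/200 → 351/1000
merge 93/500 + 209/1000 → 79/200
merge 127/500 + 351/1000 → 121/200
merge 79/200 + 121/200 → 1
L = 59/500 + 209/1000 + 127/500 + 351/1000 + 79/200 + 121/200 + 1 = 733/250 = 2.932 bits/symbol.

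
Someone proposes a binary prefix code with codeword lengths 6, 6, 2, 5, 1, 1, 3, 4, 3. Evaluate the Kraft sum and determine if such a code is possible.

1.625; no

With common denominator 2^6 = 64: Σ 2^(−ℓᵢ) = 1/64 + 1/64 + 16/64 + 2/64 + 32/64 + 32/64 + 8/64 + 4/64 + 8/64 = 104/64 = 1.625.
Kraft's inequality requires Σ ≤ 1; here Σ = 1.625 > 1, so no such prefix code exists.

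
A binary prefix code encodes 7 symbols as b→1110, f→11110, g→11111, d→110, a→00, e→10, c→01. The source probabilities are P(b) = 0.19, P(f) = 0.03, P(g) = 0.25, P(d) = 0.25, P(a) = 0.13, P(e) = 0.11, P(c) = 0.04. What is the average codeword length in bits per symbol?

L̄ = Σ pᵢ·ℓᵢ = 0.19·4 + 0.03·5 + 0.25·5 + 0.25·3 + 0.13·2 + 0.11·2 + 0.04·2 = 3.47 bits/symbol.

3.47 bits/symbol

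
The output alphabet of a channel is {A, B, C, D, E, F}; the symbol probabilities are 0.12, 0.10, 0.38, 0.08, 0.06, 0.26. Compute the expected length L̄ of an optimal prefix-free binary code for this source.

Repeatedly combine the two least-probable nodes; the expected code length is the sum of the merged weights.
merge 3/50 + 2/25 → 7/50
merge 1/10 + 3/25 → 11/50
merge 7/50 + 11/50 → 9/25
merge 13/50 + 9/25 → 31/50
merge 19/50 + 31/50 → 1
L = 7/50 + 11/50 + 9/25 + 31/50 + 1 = 117/50 = 2.34 bits/symbol.

2.34 bits/symbol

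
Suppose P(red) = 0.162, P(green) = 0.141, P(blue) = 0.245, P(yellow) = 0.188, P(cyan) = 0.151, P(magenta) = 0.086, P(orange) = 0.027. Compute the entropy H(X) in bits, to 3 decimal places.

H = −Σ pᵢ log₂ pᵢ.
−0.162·log₂(0.162) = 0.4254
−0.141·log₂(0.141) = 0.3985
−0.245·log₂(0.245) = 0.4971
−0.188·log₂(0.188) = 0.4533
−0.151·log₂(0.151) = 0.4118
−0.086·log₂(0.086) = 0.3044
−0.027·log₂(0.027) = 0.1407
Sum ≈ 2.6313 → 2.631 bits.

2.631 bits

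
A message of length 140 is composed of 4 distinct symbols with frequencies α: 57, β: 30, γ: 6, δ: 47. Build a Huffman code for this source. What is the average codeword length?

1.85 bits/symbol

Probabilities are the counts divided by 140.
Repeatedly combine the two least-probable nodes; the expected code length is the sum of the merged weights.
merge 3/70 + 3/14 → 9/35
merge 9/35 + 47/140 → 83/140
merge 57/140 + 83/140 → 1
L = 9/35 + 83/140 + 1 = 37/20 = 1.85 bits/symbol.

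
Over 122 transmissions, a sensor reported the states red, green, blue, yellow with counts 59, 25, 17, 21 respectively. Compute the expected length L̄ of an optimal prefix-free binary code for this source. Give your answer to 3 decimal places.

1.828 bits/symbol

Probabilities are the counts divided by 122.
Repeatedly combine the two least-probable nodes; the expected code length is the sum of the merged weights.
merge 17/122 + 21/122 → 19/61
merge 25/122 + 19/61 → 63/122
merge 59/122 + 63/122 → 1
L = 19/61 + 63/122 + 1 = 223/122 ≈ 1.828 bits/symbol.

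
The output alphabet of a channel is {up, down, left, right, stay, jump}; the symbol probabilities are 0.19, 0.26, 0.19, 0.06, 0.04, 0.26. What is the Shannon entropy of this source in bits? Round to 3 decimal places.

H = −Σ pᵢ log₂ pᵢ.
−0.19·log₂(0.19) = 0.4552
−0.26·log₂(0.26) = 0.5053
−0.19·log₂(0.19) = 0.4552
−0.06·log₂(0.06) = 0.2435
−0.04·log₂(0.04) = 0.1858
−0.26·log₂(0.26) = 0.5053
Sum ≈ 2.3503 → 2.350 bits.

2.350 bits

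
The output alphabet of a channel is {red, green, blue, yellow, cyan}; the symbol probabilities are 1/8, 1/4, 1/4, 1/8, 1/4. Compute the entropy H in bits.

2.25 bits

Each probability is a power of 1/2, so log₂(1/p) is an integer.
H = Σ p·log₂(1/p) = 1/8·3 + 1/4·2 + 1/4·2 + 1/8·3 + 1/4·2 = 2.25 bits.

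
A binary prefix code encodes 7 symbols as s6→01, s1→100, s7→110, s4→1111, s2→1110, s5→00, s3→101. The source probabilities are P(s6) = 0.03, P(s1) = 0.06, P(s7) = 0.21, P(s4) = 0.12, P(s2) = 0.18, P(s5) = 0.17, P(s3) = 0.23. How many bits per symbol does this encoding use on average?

L̄ = Σ pᵢ·ℓᵢ = 0.03·2 + 0.06·3 + 0.21·3 + 0.12·4 + 0.18·4 + 0.17·2 + 0.23·3 = 3.1 bits/symbol.

3.1 bits/symbol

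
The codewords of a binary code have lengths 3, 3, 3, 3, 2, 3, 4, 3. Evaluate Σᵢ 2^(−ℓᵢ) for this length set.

1.0625

With common denominator 2^4 = 16: Σ 2^(−ℓᵢ) = 2/16 + 2/16 + 2/16 + 2/16 + 4/16 + 2/16 + 1/16 + 2/16 = 17/16 = 1.0625.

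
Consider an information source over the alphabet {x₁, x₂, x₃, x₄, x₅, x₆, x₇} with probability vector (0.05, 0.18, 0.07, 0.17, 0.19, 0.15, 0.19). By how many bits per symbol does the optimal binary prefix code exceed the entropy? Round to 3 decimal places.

Entropy H = −Σ p log₂ p ≈ 2.6855 bits.
Huffman merges: 1/20+7/100→3/25; 3/25+3/20→27/100; 17/100+9/50→7/20; 19/100+19/100→19/50; 27/100+7/20→31/50; 19/50+31/50→1. L = 137/50 ≈ 2.7400.
L − H = 2.7400 − 2.6855 = 0.054 bits.

0.054 bits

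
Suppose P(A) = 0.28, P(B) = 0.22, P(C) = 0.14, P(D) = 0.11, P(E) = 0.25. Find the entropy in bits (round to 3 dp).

2.242 bits

H = −Σ pᵢ log₂ pᵢ.
−0.28·log₂(0.28) = 0.5142
−0.22·log₂(0.22) = 0.4806
−0.14·log₂(0.14) = 0.3971
−0.11·log₂(0.11) = 0.3503
−0.25·log₂(0.25) = 0.5000
Sum ≈ 2.2422 → 2.242 bits.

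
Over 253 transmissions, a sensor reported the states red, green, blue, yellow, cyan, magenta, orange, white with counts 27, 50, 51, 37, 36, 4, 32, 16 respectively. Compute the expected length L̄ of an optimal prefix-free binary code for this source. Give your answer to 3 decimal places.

Probabilities are the counts divided by 253.
Repeatedly combine the two least-probable nodes; the expected code length is the sum of the merged weights.
merge 4/253 + 16/253 → 20/253
merge 20/253 + 27/253 → 47/253
merge 32/253 + 36/253 → 68/253
merge 37/253 + 47/253 → 84/253
merge 50/253 + 51/253 → 101/253
merge 68/253 + 84/253 → 152/253
merge 101/253 + 152/253 → 1
L = 20/253 + 47/253 + 68/253 + 84/253 + 101/253 + 152/253 + 1 = 725/253 ≈ 2.866 bits/symbol.

2.866 bits/symbol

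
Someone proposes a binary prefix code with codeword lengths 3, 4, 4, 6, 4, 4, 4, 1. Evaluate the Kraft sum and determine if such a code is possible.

0.953125; yes

With common denominator 2^6 = 64: Σ 2^(−ℓᵢ) = 8/64 + 4/64 + 4/64 + 1/64 + 4/64 + 4/64 + 4/64 + 32/64 = 61/64 = 0.953125.
Kraft's inequality requires Σ ≤ 1; here Σ = 0.953125 ≤ 1, so such a prefix code exists.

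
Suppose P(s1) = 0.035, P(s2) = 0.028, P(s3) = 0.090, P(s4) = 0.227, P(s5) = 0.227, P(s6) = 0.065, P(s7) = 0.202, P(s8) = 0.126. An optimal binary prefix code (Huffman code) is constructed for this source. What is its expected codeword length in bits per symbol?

Repeatedly combine the two least-probable nodes; the expected code length is the sum of the merged weights.
merge 7/250 + 7/200 → 63/1000
merge 63/1000 + 13/200 → 16/125
merge 9/100 + 63/500 → 27/125
merge 16/125 + 101/500 → 33/100
merge 27/125 + 227/1000 → 443/1000
merge 227/1000 + 33/100 → 557/1000
merge 443/1000 + 557/1000 → 1
L = 63/1000 + 16/125 + 27/125 + 33/100 + 443/1000 + 557/1000 + 1 = 2737/1000 = 2.737 bits/symbol.

2.737 bits/symbol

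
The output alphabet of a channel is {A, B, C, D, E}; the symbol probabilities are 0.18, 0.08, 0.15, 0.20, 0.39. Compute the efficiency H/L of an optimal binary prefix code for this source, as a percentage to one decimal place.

Entropy H = −Σ p log₂ p ≈ 2.1415 bits.
Huffman merges: 2/25+3/20→23/100; 9/50+1/5→19/50; 23/100+19/50→61/100; 39/100+61/100→1. L = 111/50 ≈ 2.2200.
Efficiency = H/L = 2.1415/2.2200 = 96.5%.

96.5%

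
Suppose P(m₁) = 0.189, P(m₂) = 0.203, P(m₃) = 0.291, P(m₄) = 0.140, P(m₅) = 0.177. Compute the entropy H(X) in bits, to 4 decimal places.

2.2788 bits

H = −Σ pᵢ log₂ pᵢ.
−0.189·log₂(0.189) = 0.4543
−0.203·log₂(0.203) = 0.4670
−0.291·log₂(0.291) = 0.5182
−0.140·log₂(0.140) = 0.3971
−0.177·log₂(0.177) = 0.4422
Sum ≈ 2.2788 → 2.2788 bits.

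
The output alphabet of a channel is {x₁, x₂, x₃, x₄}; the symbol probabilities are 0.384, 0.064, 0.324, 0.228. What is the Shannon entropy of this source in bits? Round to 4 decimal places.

H = −Σ pᵢ log₂ pᵢ.
−0.384·log₂(0.384) = 0.5302
−0.064·log₂(0.064) = 0.2538
−0.324·log₂(0.324) = 0.5268
−0.228·log₂(0.228) = 0.4863
Sum ≈ 1.7971 → 1.7971 bits.

1.7971 bits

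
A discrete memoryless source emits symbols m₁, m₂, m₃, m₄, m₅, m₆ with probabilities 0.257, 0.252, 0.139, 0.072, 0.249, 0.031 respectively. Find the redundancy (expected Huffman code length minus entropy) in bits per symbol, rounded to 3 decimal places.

Entropy H = −Σ p log₂ p ≈ 2.3287 bits.
Huffman merges: 31/1000+9/125→103/1000; 103/1000+139/1000→121/500; 121/500+249/1000→491/1000; 63/250+257/1000→509/1000; 491/1000+509/1000→1. L = 469/200 ≈ 2.3450.
L − H = 2.3450 − 2.3287 = 0.016 bits.

0.016 bits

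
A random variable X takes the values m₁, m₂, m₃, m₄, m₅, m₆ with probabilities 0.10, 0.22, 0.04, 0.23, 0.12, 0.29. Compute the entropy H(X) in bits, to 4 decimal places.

H = −Σ pᵢ log₂ pᵢ.
−0.10·log₂(0.10) = 0.3322
−0.22·log₂(0.22) = 0.4806
−0.04·log₂(0.04) = 0.1858
−0.23·log₂(0.23) = 0.4877
−0.12·log₂(0.12) = 0.3671
−0.29·log₂(0.29) = 0.5179
Sum ≈ 2.3712 → 2.3712 bits.

2.3712 bits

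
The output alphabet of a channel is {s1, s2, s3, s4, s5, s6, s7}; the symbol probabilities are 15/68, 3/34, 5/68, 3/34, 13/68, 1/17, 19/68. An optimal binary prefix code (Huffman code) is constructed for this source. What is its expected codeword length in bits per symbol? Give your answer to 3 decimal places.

2.618 bits/symbol

Repeatedly combine the two least-probable nodes; the expected code length is the sum of the merged weights.
merge 1/17 + 5/68 → 9/68
merge 3/34 + 3/34 → 3/17
merge 9/68 + 3/17 → 21/68
merge 13/68 + 15/68 → 7/17
merge 19/68 + 21/68 → 10/17
merge 7/17 + 10/17 → 1
L = 9/68 + 3/17 + 21/68 + 7/17 + 10/17 + 1 = 89/34 ≈ 2.618 bits/symbol.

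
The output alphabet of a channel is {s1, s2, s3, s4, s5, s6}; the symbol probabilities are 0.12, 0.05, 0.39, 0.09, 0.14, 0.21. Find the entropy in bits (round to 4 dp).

H = −Σ pᵢ log₂ pᵢ.
−0.12·log₂(0.12) = 0.3671
−0.05·log₂(0.05) = 0.2161
−0.39·log₂(0.39) = 0.5298
−0.09·log₂(0.09) = 0.3127
−0.14·log₂(0.14) = 0.3971
−0.21·log₂(0.21) = 0.4728
Sum ≈ 2.2955 → 2.2955 bits.

2.2955 bits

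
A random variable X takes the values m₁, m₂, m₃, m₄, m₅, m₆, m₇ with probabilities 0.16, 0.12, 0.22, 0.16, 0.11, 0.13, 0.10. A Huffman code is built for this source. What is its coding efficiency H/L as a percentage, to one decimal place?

99.2%

Entropy H = −Σ p log₂ p ≈ 2.7588 bits.
Huffman merges: 1/10+11/100→21/100; 3/25+13/100→1/4; 4/25+4/25→8/25; 21/100+11/50→43/100; 1/4+8/25→57/100; 43/100+57/100→1. L = 139/50 ≈ 2.7800.
Efficiency = H/L = 2.7588/2.7800 = 99.2%.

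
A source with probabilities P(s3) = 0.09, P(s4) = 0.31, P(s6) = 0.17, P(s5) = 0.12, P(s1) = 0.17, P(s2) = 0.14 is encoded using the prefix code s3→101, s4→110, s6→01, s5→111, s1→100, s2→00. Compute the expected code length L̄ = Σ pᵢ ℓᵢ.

2.69 bits/symbol

L̄ = Σ pᵢ·ℓᵢ = 0.09·3 + 0.31·3 + 0.17·2 + 0.12·3 + 0.17·3 + 0.14·2 = 2.69 bits/symbol.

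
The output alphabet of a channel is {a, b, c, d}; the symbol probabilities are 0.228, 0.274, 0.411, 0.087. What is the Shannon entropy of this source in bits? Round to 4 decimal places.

H = −Σ pᵢ log₂ pᵢ.
−0.228·log₂(0.228) = 0.4863
−0.274·log₂(0.274) = 0.5118
−0.411·log₂(0.411) = 0.5272
−0.087·log₂(0.087) = 0.3065
Sum ≈ 1.8318 → 1.8318 bits.

1.8318 bits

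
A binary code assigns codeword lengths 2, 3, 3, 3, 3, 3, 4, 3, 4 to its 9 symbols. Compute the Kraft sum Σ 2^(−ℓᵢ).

With common denominator 2^4 = 16: Σ 2^(−ℓᵢ) = 4/16 + 2/16 + 2/16 + 2/16 + 2/16 + 2/16 + 1/16 + 2/16 + 1/16 = 18/16 = 1.125.

1.125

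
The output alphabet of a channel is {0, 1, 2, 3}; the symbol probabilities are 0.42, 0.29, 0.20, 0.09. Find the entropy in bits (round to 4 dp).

1.8206 bits

H = −Σ pᵢ log₂ pᵢ.
−0.42·log₂(0.42) = 0.5256
−0.29·log₂(0.29) = 0.5179
−0.20·log₂(0.20) = 0.4644
−0.09·log₂(0.09) = 0.3127
Sum ≈ 1.8206 → 1.8206 bits.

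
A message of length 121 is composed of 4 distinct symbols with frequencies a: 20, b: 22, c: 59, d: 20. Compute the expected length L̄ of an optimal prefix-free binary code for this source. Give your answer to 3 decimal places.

1.843 bits/symbol

Probabilities are the counts divided by 121.
Repeatedly combine the two least-probable nodes; the expected code length is the sum of the merged weights.
merge 20/121 + 20/121 → 40/121
merge 2/11 + 40/121 → 62/121
merge 59/121 + 62/121 → 1
L = 40/121 + 62/121 + 1 = 223/121 ≈ 1.843 bits/symbol.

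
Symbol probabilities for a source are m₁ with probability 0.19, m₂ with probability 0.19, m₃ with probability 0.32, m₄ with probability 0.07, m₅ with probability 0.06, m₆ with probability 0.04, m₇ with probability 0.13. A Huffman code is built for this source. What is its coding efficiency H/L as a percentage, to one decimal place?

97.9%

Entropy H = −Σ p log₂ p ≈ 2.5170 bits.
Huffman merges: 1/25+3/50→1/10; 7/100+1/10→17/100; 13/100+17/100→3/10; 19/100+19/100→19/50; 3/10+8/25→31/50; 19/50+31/50→1. L = 257/100 ≈ 2.5700.
Efficiency = H/L = 2.5170/2.5700 = 97.9%.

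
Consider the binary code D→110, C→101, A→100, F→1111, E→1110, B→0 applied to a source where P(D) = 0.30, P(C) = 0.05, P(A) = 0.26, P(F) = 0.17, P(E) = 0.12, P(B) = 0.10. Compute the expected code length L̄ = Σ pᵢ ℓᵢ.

3.09 bits/symbol

L̄ = Σ pᵢ·ℓᵢ = 0.30·3 + 0.05·3 + 0.26·3 + 0.17·4 + 0.12·4 + 0.10·1 = 3.09 bits/symbol.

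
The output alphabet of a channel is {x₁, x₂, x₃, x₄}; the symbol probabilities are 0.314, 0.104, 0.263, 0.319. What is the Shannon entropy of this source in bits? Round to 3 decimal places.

H = −Σ pᵢ log₂ pᵢ.
−0.314·log₂(0.314) = 0.5247
−0.104·log₂(0.104) = 0.3396
−0.263·log₂(0.263) = 0.5068
−0.319·log₂(0.319) = 0.5258
Sum ≈ 1.8969 → 1.897 bits.

1.897 bits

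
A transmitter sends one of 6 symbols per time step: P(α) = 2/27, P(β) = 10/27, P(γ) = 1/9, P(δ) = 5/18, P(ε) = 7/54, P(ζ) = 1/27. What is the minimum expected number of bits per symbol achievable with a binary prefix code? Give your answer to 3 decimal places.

Repeatedly combine the two least-probable nodes; the expected code length is the sum of the merged weights.
merge 1/27 + 2/27 → 1/9
merge 1/9 + 1/9 → 2/9
merge 7/54 + 2/9 → 19/54
merge 5/18 + 19/54 → 17/27
merge 10/27 + 17/27 → 1
L = 1/9 + 2/9 + 19/54 + 17/27 + 1 = 125/54 ≈ 2.315 bits/symbol.

2.315 bits/symbol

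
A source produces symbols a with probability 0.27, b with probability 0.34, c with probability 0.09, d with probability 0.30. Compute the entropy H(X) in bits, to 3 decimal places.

1.873 bits

H = −Σ pᵢ log₂ pᵢ.
−0.27·log₂(0.27) = 0.5100
−0.34·log₂(0.34) = 0.5292
−0.09·log₂(0.09) = 0.3127
−0.30·log₂(0.30) = 0.5211
Sum ≈ 1.8729 → 1.873 bits.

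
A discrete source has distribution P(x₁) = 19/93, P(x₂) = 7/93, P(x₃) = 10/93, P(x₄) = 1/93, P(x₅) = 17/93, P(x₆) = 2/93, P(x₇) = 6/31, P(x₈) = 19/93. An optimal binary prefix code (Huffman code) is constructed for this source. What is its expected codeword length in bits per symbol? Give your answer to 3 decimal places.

2.731 bits/symbol

Repeatedly combine the two least-probable nodes; the expected code length is the sum of the merged weights.
merge 1/93 + 2/93 → 1/31
merge 1/31 + 7/93 → 10/93
merge 10/93 + 10/93 → 20/93
merge 17/93 + 6/31 → 35/93
merge 19/93 + 19/93 → 38/93
merge 20/93 + 35/93 → 55/93
merge 38/93 + 55/93 → 1
L = 1/31 + 10/93 + 20/93 + 35/93 + 38/93 + 55/93 + 1 = 254/93 ≈ 2.731 bits/symbol.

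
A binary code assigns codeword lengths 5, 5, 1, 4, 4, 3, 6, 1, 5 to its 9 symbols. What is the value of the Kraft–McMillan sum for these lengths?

With common denominator 2^6 = 64: Σ 2^(−ℓᵢ) = 2/64 + 2/64 + 32/64 + 4/64 + 4/64 + 8/64 + 1/64 + 32/64 + 2/64 = 87/64 = 1.359375.

1.359375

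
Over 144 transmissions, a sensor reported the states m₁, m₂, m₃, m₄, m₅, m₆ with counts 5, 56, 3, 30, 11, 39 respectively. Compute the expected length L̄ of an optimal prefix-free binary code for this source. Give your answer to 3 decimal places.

2.139 bits/symbol

Probabilities are the counts divided by 144.
Repeatedly combine the two least-probable nodes; the expected code length is the sum of the merged weights.
merge 1/48 + 5/144 → 1/18
merge 1/18 + 11/144 → 19/144
merge 19/144 + 5/24 → 49/144
merge 13/48 + 49/144 → 11/18
merge 7/18 + 11/18 → 1
L = 1/18 + 19/144 + 49/144 + 11/18 + 1 = 77/36 ≈ 2.139 bits/symbol.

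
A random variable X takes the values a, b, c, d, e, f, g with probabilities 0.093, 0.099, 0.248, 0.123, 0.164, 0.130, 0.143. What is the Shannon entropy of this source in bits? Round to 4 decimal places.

H = −Σ pᵢ log₂ pᵢ.
−0.093·log₂(0.093) = 0.3187
−0.099·log₂(0.099) = 0.3303
−0.248·log₂(0.248) = 0.4989
−0.123·log₂(0.123) = 0.3719
−0.164·log₂(0.164) = 0.4278
−0.130·log₂(0.130) = 0.3826
−0.143·log₂(0.143) = 0.4012
Sum ≈ 2.7314 → 2.7314 bits.

2.7314 bits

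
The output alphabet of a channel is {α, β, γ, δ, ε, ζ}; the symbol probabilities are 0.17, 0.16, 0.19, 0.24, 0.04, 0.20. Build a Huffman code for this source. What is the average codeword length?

Repeatedly combine the two least-probable nodes; the expected code length is the sum of the merged weights.
merge 1/25 + 4/25 → 1/5
merge 17/100 + 19/100 → 9/25
merge 1/5 + 1/5 → 2/5
merge 6/25 + 9/25 → 3/5
merge 2/5 + 3/5 → 1
L = 1/5 + 9/25 + 2/5 + 3/5 + 1 = 64/25 = 2.56 bits/symbol.

2.56 bits/symbol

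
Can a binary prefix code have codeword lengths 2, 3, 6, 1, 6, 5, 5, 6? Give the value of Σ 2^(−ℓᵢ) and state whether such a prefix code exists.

0.984375; yes

With common denominator 2^6 = 64: Σ 2^(−ℓᵢ) = 16/64 + 8/64 + 1/64 + 32/64 + 1/64 + 2/64 + 2/64 + 1/64 = 63/64 = 0.984375.
Kraft's inequality requires Σ ≤ 1; here Σ = 0.984375 ≤ 1, so such a prefix code exists.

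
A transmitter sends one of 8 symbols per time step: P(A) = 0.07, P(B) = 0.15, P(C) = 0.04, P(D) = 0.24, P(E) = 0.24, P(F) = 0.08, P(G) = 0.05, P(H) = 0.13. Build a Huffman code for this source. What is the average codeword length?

Repeatedly combine the two least-probable nodes; the expected code length is the sum of the merged weights.
merge 1/25 + 1/20 → 9/100
merge 7/100 + 2/25 → 3/20
merge 9/100 + 13/100 → 11/50
merge 3/20 + 3/20 → 3/10
merge 11/50 + 6/25 → 23/50
merge 6/25 + 3/10 → 27/50
merge 23/50 + 27/50 → 1
L = 9/100 + 3/20 + 11/50 + 3/10 + 23/50 + 27/50 + 1 = 69/25 = 2.76 bits/symbol.

2.76 bits/symbol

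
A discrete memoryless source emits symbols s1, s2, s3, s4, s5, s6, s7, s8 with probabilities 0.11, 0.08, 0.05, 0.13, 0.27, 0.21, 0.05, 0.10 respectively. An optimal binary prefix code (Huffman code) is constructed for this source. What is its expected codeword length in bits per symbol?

Repeatedly combine the two least-probable nodes; the expected code length is the sum of the merged weights.
merge 1/20 + 1/20 → 1/10
merge 2/25 + 1/10 → 9/50
merge 1/10 + 11/100 → 21/100
merge 13/100 + 9/50 → 31/100
merge 21/100 + 21/100 → 21/50
merge 27/100 + 31/100 → 29/50
merge 21/50 + 29/50 → 1
L = 1/10 + 9/50 + 21/100 + 31/100 + 21/50 + 29/50 + 1 = 14/5 = 2.8 bits/symbol.

2.8 bits/symbol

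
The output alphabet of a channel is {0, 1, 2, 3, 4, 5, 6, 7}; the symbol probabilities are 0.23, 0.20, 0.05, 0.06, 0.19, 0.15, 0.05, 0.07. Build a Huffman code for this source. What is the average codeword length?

Repeatedly combine the two least-probable nodes; the expected code length is the sum of the merged weights.
merge 1/20 + 1/20 → 1/10
merge 3/50 + 7/100 → 13/100
merge 1/10 + 13/100 → 23/100
merge 3/20 + 19/100 → 17/50
merge 1/5 + 23/100 → 43/100
merge 23/100 + 17/50 → 57/100
merge 43/100 + 57/100 → 1
L = 1/10 + 13/100 + 23/100 + 17/50 + 43/100 + 57/100 + 1 = 14/5 = 2.8 bits/symbol.

2.8 bits/symbol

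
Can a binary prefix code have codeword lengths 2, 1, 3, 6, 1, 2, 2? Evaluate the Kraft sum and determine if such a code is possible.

With common denominator 2^6 = 64: Σ 2^(−ℓᵢ) = 16/64 + 32/64 + 8/64 + 1/64 + 32/64 + 16/64 + 16/64 = 121/64 = 1.890625.
Kraft's inequality requires Σ ≤ 1; here Σ = 1.890625 > 1, so no such prefix code exists.

1.890625; no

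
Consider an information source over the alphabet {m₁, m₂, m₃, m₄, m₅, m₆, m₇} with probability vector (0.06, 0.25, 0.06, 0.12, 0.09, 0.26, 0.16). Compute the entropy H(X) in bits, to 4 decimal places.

H = −Σ pᵢ log₂ pᵢ.
−0.06·log₂(0.06) = 0.2435
−0.25·log₂(0.25) = 0.5000
−0.06·log₂(0.06) = 0.2435
−0.12·log₂(0.12) = 0.3671
−0.09·log₂(0.09) = 0.3127
−0.26·log₂(0.26) = 0.5053
−0.16·log₂(0.16) = 0.4230
Sum ≈ 2.5951 → 2.5951 bits.

2.5951 bits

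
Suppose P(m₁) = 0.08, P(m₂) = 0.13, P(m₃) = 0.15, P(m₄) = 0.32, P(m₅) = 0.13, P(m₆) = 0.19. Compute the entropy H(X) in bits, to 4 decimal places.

H = −Σ pᵢ log₂ pᵢ.
−0.08·log₂(0.08) = 0.2915
−0.13·log₂(0.13) = 0.3826
−0.15·log₂(0.15) = 0.4105
−0.32·log₂(0.32) = 0.5260
−0.13·log₂(0.13) = 0.3826
−0.19·log₂(0.19) = 0.4552
Sum ≈ 2.4486 → 2.4486 bits.

2.4486 bits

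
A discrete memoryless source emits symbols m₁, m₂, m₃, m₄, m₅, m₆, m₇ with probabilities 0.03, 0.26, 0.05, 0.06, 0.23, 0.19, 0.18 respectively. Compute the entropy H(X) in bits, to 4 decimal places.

2.5049 bits

H = −Σ pᵢ log₂ pᵢ.
−0.03·log₂(0.03) = 0.1518
−0.26·log₂(0.26) = 0.5053
−0.05·log₂(0.05) = 0.2161
−0.06·log₂(0.06) = 0.2435
−0.23·log₂(0.23) = 0.4877
−0.19·log₂(0.19) = 0.4552
−0.18·log₂(0.18) = 0.4453
Sum ≈ 2.5049 → 2.5049 bits.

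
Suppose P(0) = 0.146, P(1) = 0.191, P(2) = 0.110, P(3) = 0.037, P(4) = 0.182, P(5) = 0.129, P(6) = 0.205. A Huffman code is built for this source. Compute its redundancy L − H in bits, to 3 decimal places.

0.066 bits

Entropy H = −Σ p log₂ p ≈ 2.6849 bits.
Huffman merges: 37/1000+11/100→147/1000; 129/1000+73/500→11/40; 147/1000+91/500→329/1000; 191/1000+41/200→99/250; 11/40+329/1000→151/250; 99/250+151/250→1. L = 2751/1000 ≈ 2.7510.
L − H = 2.7510 − 2.6849 = 0.066 bits.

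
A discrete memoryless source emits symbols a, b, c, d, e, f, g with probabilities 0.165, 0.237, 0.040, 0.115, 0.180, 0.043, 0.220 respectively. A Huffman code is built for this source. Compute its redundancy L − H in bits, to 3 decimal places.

0.039 bits

Entropy H = −Σ p log₂ p ≈ 2.5868 bits.
Huffman merges: 1/25+43/1000→83/1000; 83/1000+23/200→99/500; 33/200+9/50→69/200; 99/500+11/50→209/500; 237/1000+69/200→291/500; 209/500+291/500→1. L = 1313/500 ≈ 2.6260.
L − H = 2.6260 − 2.5868 = 0.039 bits.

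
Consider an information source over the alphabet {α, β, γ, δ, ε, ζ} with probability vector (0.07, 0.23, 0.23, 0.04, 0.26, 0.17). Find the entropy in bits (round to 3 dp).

2.370 bits

H = −Σ pᵢ log₂ pᵢ.
−0.07·log₂(0.07) = 0.2686
−0.23·log₂(0.23) = 0.4877
−0.23·log₂(0.23) = 0.4877
−0.04·log₂(0.04) = 0.1858
−0.26·log₂(0.26) = 0.5053
−0.17·log₂(0.17) = 0.4346
Sum ≈ 2.3695 → 2.370 bits.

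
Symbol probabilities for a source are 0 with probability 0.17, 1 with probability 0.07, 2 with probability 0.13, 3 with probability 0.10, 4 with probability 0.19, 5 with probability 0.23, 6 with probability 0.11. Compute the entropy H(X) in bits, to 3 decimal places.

H = −Σ pᵢ log₂ pᵢ.
−0.17·log₂(0.17) = 0.4346
−0.07·log₂(0.07) = 0.2686
−0.13·log₂(0.13) = 0.3826
−0.10·log₂(0.10) = 0.3322
−0.19·log₂(0.19) = 0.4552
−0.23·log₂(0.23) = 0.4877
−0.11·log₂(0.11) = 0.3503
Sum ≈ 2.7112 → 2.711 bits.

2.711 bits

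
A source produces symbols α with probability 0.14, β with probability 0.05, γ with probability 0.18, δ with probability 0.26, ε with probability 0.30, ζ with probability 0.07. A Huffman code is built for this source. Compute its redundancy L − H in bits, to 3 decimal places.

0.027 bits

Entropy H = −Σ p log₂ p ≈ 2.3534 bits.
Huffman merges: 1/20+7/100→3/25; 3/25+7/50→13/50; 9/50+13/50→11/25; 13/50+3/10→14/25; 11/25+14/25→1. L = 119/50 ≈ 2.3800.
L − H = 2.3800 − 2.3534 = 0.027 bits.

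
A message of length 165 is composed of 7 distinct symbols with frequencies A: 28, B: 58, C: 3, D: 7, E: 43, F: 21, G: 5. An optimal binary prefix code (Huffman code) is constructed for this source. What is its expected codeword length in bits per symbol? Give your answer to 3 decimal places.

2.358 bits/symbol

Probabilities are the counts divided by 165.
Repeatedly combine the two least-probable nodes; the expected code length is the sum of the merged weights.
merge 1/55 + 1/33 → 8/165
merge 7/165 + 8/165 → 1/11
merge 1/11 + 7/55 → 12/55
merge 28/165 + 12/55 → 64/165
merge 43/165 + 58/165 → 101/165
merge 64/165 + 101/165 → 1
L = 8/165 + 1/11 + 12/55 + 64/165 + 101/165 + 1 = 389/165 ≈ 2.358 bits/symbol.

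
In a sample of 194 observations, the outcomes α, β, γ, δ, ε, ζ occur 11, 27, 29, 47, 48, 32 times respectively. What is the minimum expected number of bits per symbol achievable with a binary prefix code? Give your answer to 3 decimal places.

Probabilities are the counts divided by 194.
Repeatedly combine the two least-probable nodes; the expected code length is the sum of the merged weights.
merge 11/194 + 27/194 → 19/97
merge 29/194 + 16/97 → 61/194
merge 19/97 + 47/194 → 85/194
merge 24/97 + 61/194 → 109/194
merge 85/194 + 109/194 → 1
L = 19/97 + 61/194 + 85/194 + 109/194 + 1 = 487/194 ≈ 2.510 bits/symbol.

2.510 bits/symbol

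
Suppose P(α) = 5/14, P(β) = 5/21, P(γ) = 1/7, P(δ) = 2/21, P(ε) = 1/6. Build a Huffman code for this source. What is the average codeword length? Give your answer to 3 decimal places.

Repeatedly combine the two least-probable nodes; the expected code length is the sum of the merged weights.
merge 2/21 + 1/7 → 5/21
merge 1/6 + 5/21 → 17/42
merge 5/21 + 5/14 → 25/42
merge 17/42 + 25/42 → 1
L = 5/21 + 17/42 + 25/42 + 1 = 47/21 ≈ 2.238 bits/symbol.

2.238 bits/symbol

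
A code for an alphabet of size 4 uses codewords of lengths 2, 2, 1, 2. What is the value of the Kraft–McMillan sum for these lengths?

1.25

With common denominator 2^2 = 4: Σ 2^(−ℓᵢ) = 1/4 + 1/4 + 2/4 + 1/4 = 5/4 = 1.25.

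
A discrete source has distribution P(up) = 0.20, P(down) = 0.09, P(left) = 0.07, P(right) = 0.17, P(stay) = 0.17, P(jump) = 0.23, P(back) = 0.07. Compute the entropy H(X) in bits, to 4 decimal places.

H = −Σ pᵢ log₂ pᵢ.
−0.20·log₂(0.20) = 0.4644
−0.09·log₂(0.09) = 0.3127
−0.07·log₂(0.07) = 0.2686
−0.17·log₂(0.17) = 0.4346
−0.17·log₂(0.17) = 0.4346
−0.23·log₂(0.23) = 0.4877
−0.07·log₂(0.07) = 0.2686
Sum ≈ 2.6710 → 2.6710 bits.

2.6710 bits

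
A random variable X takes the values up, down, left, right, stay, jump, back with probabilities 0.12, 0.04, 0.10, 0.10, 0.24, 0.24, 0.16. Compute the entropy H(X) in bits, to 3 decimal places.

H = −Σ pᵢ log₂ pᵢ.
−0.12·log₂(0.12) = 0.3671
−0.04·log₂(0.04) = 0.1858
−0.10·log₂(0.10) = 0.3322
−0.10·log₂(0.10) = 0.3322
−0.24·log₂(0.24) = 0.4941
−0.24·log₂(0.24) = 0.4941
−0.16·log₂(0.16) = 0.4230
Sum ≈ 2.6285 → 2.628 bits.

2.628 bits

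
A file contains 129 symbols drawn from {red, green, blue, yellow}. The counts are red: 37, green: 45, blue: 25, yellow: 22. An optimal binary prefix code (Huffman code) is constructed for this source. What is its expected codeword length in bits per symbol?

Probabilities are the counts divided by 129.
Repeatedly combine the two least-probable nodes; the expected code length is the sum of the merged weights.
merge 22/129 + 25/129 → 47/129
merge 37/129 + 15/43 → 82/129
merge 47/129 + 82/129 → 1
L = 47/129 + 82/129 + 1 = 2 bits/symbol.

2 bits/symbol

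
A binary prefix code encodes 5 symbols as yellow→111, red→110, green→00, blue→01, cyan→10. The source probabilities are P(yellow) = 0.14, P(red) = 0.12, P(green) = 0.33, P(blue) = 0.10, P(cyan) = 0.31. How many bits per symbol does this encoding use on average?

L̄ = Σ pᵢ·ℓᵢ = 0.14·3 + 0.12·3 + 0.33·2 + 0.10·2 + 0.31·2 = 2.26 bits/symbol.

2.26 bits/symbol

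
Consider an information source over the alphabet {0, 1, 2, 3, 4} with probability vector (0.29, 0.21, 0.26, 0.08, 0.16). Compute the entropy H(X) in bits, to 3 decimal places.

2.211 bits

H = −Σ pᵢ log₂ pᵢ.
−0.29·log₂(0.29) = 0.5179
−0.21·log₂(0.21) = 0.4728
−0.26·log₂(0.26) = 0.5053
−0.08·log₂(0.08) = 0.2915
−0.16·log₂(0.16) = 0.4230
Sum ≈ 2.2105 → 2.211 bits.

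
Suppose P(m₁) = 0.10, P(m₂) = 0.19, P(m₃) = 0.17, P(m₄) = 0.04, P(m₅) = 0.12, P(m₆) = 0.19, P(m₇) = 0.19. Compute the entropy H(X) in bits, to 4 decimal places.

H = −Σ pᵢ log₂ pᵢ.
−0.10·log₂(0.10) = 0.3322
−0.19·log₂(0.19) = 0.4552
−0.17·log₂(0.17) = 0.4346
−0.04·log₂(0.04) = 0.1858
−0.12·log₂(0.12) = 0.3671
−0.19·log₂(0.19) = 0.4552
−0.19·log₂(0.19) = 0.4552
Sum ≈ 2.6853 → 2.6853 bits.

2.6853 bits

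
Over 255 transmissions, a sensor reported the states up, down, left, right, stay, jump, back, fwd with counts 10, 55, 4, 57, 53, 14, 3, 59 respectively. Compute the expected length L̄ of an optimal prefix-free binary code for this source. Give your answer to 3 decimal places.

Probabilities are the counts divided by 255.
Repeatedly combine the two least-probable nodes; the expected code length is the sum of the merged weights.
merge 1/85 + 4/255 → 7/255
merge 7/255 + 2/51 → 1/15
merge 14/255 + 1/15 → 31/255
merge 31/255 + 53/255 → 28/85
merge 11/51 + 19/85 → 112/255
merge 59/255 + 28/85 → 143/255
merge 112/255 + 143/255 → 1
L = 7/255 + 1/15 + 31/255 + 28/85 + 112/255 + 143/255 + 1 = 649/255 ≈ 2.545 bits/symbol.

2.545 bits/symbol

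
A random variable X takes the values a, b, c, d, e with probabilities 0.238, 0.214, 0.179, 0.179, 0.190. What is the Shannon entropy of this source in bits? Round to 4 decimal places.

H = −Σ pᵢ log₂ pᵢ.
−0.238·log₂(0.238) = 0.4929
−0.214·log₂(0.214) = 0.4760
−0.179·log₂(0.179) = 0.4443
−0.179·log₂(0.179) = 0.4443
−0.190·log₂(0.190) = 0.4552
Sum ≈ 2.3127 → 2.3127 bits.

2.3127 bits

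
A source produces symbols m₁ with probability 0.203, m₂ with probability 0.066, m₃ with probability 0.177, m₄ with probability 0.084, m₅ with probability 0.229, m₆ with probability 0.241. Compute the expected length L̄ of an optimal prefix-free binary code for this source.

2.477 bits/symbol

Repeatedly combine the two least-probable nodes; the expected code length is the sum of the merged weights.
merge 33/500 + 21/250 → 3/20
merge 3/20 + 177/1000 → 327/1000
merge 203/1000 + 229/1000 → 54/125
merge 241/1000 + 327/1000 → 71/125
merge 54/125 + 71/125 → 1
L = 3/20 + 327/1000 + 54/125 + 71/125 + 1 = 2477/1000 = 2.477 bits/symbol.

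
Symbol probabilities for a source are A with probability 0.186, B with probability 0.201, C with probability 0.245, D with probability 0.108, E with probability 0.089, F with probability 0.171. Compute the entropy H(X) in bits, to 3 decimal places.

2.507 bits

H = −Σ pᵢ log₂ pᵢ.
−0.186·log₂(0.186) = 0.4514
−0.201·log₂(0.201) = 0.4653
−0.245·log₂(0.245) = 0.4971
−0.108·log₂(0.108) = 0.3468
−0.089·log₂(0.089) = 0.3106
−0.171·log₂(0.171) = 0.4357
Sum ≈ 2.5068 → 2.507 bits.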